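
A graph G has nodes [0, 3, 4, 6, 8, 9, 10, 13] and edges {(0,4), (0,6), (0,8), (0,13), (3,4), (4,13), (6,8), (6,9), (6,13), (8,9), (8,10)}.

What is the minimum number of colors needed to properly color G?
Clique number ω(G) = 3 (lower bound: χ ≥ ω).
The clique on [0, 6, 8] has size 3, forcing χ ≥ 3, and the coloring below uses 3 colors, so χ(G) = 3.
A valid 3-coloring: color 1: [0, 3, 9, 10]; color 2: [4, 6]; color 3: [8, 13].

χ(G) = 3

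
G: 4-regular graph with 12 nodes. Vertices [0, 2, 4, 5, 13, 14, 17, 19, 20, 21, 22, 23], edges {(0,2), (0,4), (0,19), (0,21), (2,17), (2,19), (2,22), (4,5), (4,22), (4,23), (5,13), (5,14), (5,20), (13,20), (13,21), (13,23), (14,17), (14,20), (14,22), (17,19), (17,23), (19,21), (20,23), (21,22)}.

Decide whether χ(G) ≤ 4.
Yes, G is 4-colorable

A valid 4-coloring: color 1: [4, 13, 14, 19]; color 2: [0, 17, 20, 22]; color 3: [2, 5, 21, 23].
(χ(G) = 3 ≤ 4.)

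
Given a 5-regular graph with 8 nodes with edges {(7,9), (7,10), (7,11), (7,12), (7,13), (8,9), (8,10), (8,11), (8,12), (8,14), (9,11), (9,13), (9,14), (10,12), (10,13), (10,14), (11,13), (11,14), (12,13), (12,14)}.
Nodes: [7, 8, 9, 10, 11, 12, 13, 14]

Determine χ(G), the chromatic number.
Clique number ω(G) = 4 (lower bound: χ ≥ ω).
The clique on [8, 9, 11, 14] has size 4, forcing χ ≥ 4, and the coloring below uses 4 colors, so χ(G) = 4.
A valid 4-coloring: color 1: [8, 13]; color 2: [11, 12]; color 3: [7, 14]; color 4: [9, 10].

χ(G) = 4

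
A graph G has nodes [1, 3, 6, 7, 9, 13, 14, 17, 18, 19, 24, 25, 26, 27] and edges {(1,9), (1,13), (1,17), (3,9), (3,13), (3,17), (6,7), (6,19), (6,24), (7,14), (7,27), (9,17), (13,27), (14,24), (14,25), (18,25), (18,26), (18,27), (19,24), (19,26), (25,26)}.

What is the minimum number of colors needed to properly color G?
χ(G) = 3

Clique number ω(G) = 3 (lower bound: χ ≥ ω).
The clique on [1, 9, 17] has size 3, forcing χ ≥ 3, and the coloring below uses 3 colors, so χ(G) = 3.
A valid 3-coloring: color 1: [6, 9, 13, 14, 18]; color 2: [1, 3, 19, 25, 27]; color 3: [7, 17, 24, 26].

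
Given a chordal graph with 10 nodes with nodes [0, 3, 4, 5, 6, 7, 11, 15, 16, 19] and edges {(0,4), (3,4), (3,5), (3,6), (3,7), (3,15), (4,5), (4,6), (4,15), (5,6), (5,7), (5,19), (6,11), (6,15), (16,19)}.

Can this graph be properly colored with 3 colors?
No, G is not 3-colorable

The clique on vertices [3, 4, 5, 6] has size 4 > 3, so it alone needs 4 colors.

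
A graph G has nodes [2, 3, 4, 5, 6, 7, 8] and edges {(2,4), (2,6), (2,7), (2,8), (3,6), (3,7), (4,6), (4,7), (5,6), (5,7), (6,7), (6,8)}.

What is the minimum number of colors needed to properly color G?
χ(G) = 4

Clique number ω(G) = 4 (lower bound: χ ≥ ω).
The clique on [2, 4, 6, 7] has size 4, forcing χ ≥ 4, and the coloring below uses 4 colors, so χ(G) = 4.
A valid 4-coloring: color 1: [6]; color 2: [7, 8]; color 3: [2, 3, 5]; color 4: [4].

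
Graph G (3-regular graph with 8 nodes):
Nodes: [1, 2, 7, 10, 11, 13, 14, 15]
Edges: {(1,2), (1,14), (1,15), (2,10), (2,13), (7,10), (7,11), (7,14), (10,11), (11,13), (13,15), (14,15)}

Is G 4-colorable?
A valid 4-coloring: color 1: [2, 11, 15]; color 2: [1, 7, 13]; color 3: [10, 14].
(χ(G) = 3 ≤ 4.)

Yes, G is 4-colorable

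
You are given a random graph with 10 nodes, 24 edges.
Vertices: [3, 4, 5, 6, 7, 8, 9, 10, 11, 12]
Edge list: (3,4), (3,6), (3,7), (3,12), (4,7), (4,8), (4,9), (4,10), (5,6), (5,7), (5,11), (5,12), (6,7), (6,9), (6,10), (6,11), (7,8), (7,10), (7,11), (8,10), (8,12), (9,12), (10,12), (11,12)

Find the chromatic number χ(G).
χ(G) = 4

Clique number ω(G) = 4 (lower bound: χ ≥ ω).
The clique on [4, 7, 8, 10] has size 4, forcing χ ≥ 4, and the coloring below uses 4 colors, so χ(G) = 4.
A valid 4-coloring: color 1: [7, 12]; color 2: [4, 6]; color 3: [3, 9, 10, 11]; color 4: [5, 8].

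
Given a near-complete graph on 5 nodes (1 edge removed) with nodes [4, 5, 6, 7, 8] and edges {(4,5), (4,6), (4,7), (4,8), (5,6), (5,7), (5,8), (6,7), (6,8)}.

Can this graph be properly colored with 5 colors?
Yes, G is 5-colorable

A valid 5-coloring: color 1: [4]; color 2: [5]; color 3: [6]; color 4: [7, 8].
(χ(G) = 4 ≤ 5.)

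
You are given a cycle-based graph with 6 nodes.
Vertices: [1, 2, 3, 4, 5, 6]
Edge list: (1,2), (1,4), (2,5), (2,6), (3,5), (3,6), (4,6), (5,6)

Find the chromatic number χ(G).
Clique number ω(G) = 3 (lower bound: χ ≥ ω).
The clique on [2, 5, 6] has size 3, forcing χ ≥ 3, and the coloring below uses 3 colors, so χ(G) = 3.
A valid 3-coloring: color 1: [1, 6]; color 2: [4, 5]; color 3: [2, 3].

χ(G) = 3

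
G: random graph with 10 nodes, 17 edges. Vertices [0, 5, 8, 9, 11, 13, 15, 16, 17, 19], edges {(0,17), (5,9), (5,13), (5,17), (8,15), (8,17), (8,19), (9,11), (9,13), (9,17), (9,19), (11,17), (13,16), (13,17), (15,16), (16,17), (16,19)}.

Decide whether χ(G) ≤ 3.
The clique on vertices [5, 9, 13, 17] has size 4 > 3, so it alone needs 4 colors.

No, G is not 3-colorable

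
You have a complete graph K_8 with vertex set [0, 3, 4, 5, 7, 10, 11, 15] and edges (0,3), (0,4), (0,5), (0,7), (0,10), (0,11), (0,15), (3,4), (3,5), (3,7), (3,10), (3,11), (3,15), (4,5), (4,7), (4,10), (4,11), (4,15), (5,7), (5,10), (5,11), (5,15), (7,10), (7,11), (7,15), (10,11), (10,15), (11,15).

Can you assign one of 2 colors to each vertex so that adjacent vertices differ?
No, G is not 2-colorable

The clique on vertices [0, 3, 4, 5, 7, 10, 11, 15] has size 8 > 2, so it alone needs 8 colors.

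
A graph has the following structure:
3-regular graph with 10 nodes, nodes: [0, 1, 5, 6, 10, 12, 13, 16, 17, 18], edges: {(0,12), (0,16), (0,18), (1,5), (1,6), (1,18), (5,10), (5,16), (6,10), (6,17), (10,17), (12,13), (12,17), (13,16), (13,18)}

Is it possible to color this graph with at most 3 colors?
Yes, G is 3-colorable

A valid 3-coloring: color 1: [0, 5, 6, 13]; color 2: [1, 16, 17]; color 3: [10, 12, 18].
(χ(G) = 3 ≤ 3.)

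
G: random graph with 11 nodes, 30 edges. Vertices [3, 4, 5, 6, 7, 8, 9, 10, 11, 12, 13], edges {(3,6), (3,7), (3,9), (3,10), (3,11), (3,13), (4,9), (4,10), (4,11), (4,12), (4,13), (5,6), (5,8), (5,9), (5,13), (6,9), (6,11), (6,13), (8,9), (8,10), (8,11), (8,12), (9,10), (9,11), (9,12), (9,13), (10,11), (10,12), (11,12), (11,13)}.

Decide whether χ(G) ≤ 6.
Yes, G is 6-colorable

A valid 6-coloring: color 1: [7, 9]; color 2: [5, 11]; color 3: [3, 4, 8]; color 4: [10, 13]; color 5: [6, 12].
(χ(G) = 5 ≤ 6.)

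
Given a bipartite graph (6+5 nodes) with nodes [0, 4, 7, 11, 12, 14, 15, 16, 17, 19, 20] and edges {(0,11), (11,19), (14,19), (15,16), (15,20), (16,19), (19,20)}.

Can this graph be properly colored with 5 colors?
A valid 5-coloring: color 1: [0, 4, 7, 12, 15, 17, 19]; color 2: [11, 14, 16, 20].
(χ(G) = 2 ≤ 5.)

Yes, G is 5-colorable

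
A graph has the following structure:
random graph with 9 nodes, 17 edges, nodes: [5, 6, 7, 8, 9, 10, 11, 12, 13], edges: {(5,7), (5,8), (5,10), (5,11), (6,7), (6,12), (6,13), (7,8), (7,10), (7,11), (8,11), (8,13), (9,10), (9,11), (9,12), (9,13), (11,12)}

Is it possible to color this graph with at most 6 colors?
A valid 6-coloring: color 1: [10, 11, 13]; color 2: [7, 12]; color 3: [5, 6, 9]; color 4: [8].
(χ(G) = 4 ≤ 6.)

Yes, G is 6-colorable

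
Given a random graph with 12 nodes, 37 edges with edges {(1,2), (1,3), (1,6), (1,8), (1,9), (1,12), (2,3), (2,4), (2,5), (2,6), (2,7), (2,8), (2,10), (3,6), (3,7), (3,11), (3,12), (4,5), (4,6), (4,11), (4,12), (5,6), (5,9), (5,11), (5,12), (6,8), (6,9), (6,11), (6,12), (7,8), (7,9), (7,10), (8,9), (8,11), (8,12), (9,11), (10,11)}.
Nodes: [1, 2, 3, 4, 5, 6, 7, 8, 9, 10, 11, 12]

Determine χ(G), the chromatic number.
Clique number ω(G) = 4 (lower bound: χ ≥ ω).
Suppose a proper 4-coloring c exists. The clique [1, 2, 3, 6] takes 4 distinct colors; by symmetry let c(1) = 1, c(2) = 2, c(3) = 3, c(6) = 4.
- Vertex 8: neighbors [1, 2, 6] already have colors [1, 2, 4] ⇒ c(8) = 3.
- Vertex 9: neighbors [1, 8, 6] already have colors [1, 3, 4] ⇒ c(9) = 2.
- Vertex 11: neighbors [9, 3, 6] already have colors [2, 3, 4] ⇒ c(11) = 1.
- Vertex 4: neighbors [11, 2, 6] already have colors [1, 2, 4] ⇒ c(4) = 3.
- Vertex 5: neighbors [11, 2, 4, 6] already have colors [1, 2, 3, 4] — all 4 colors blocked. Contradiction.
The forced assignments end in a contradiction, so G has no proper 4-coloring (χ ≥ 5).
The coloring below uses 5 colors, so χ(G) = 5.
A valid 5-coloring: color 1: [6, 10]; color 2: [2, 9, 12]; color 3: [3, 5, 8]; color 4: [1, 7, 11]; color 5: [4].

χ(G) = 5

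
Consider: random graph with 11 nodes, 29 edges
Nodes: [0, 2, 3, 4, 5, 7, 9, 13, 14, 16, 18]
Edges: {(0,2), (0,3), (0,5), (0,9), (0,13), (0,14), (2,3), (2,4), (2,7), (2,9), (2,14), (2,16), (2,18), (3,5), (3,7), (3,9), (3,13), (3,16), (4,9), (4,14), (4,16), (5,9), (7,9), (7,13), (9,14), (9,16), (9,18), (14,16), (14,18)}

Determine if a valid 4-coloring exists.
The clique on vertices [2, 4, 9, 14, 16] has size 5 > 4, so it alone needs 5 colors.

No, G is not 4-colorable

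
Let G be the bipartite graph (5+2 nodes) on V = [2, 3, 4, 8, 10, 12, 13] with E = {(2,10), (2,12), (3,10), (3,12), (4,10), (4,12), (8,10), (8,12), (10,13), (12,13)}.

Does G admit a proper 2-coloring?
A valid 2-coloring: color 1: [10, 12]; color 2: [2, 3, 4, 8, 13].
(χ(G) = 2 ≤ 2.)

Yes, G is 2-colorable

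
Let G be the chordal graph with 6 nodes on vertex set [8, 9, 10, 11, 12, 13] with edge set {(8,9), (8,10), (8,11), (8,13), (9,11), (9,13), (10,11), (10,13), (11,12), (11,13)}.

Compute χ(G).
Clique number ω(G) = 4 (lower bound: χ ≥ ω).
The clique on [8, 9, 11, 13] has size 4, forcing χ ≥ 4, and the coloring below uses 4 colors, so χ(G) = 4.
A valid 4-coloring: color 1: [11]; color 2: [8, 12]; color 3: [13]; color 4: [9, 10].

χ(G) = 4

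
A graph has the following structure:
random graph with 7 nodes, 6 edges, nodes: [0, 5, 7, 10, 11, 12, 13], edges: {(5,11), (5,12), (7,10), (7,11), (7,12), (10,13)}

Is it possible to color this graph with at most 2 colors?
Yes, G is 2-colorable

A valid 2-coloring: color 1: [0, 5, 7, 13]; color 2: [10, 11, 12].
(χ(G) = 2 ≤ 2.)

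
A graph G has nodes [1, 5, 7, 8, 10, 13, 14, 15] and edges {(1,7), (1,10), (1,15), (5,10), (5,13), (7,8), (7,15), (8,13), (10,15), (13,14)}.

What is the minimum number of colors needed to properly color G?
χ(G) = 3

Clique number ω(G) = 3 (lower bound: χ ≥ ω).
The clique on [1, 10, 15] has size 3, forcing χ ≥ 3, and the coloring below uses 3 colors, so χ(G) = 3.
A valid 3-coloring: color 1: [7, 10, 13]; color 2: [5, 8, 14, 15]; color 3: [1].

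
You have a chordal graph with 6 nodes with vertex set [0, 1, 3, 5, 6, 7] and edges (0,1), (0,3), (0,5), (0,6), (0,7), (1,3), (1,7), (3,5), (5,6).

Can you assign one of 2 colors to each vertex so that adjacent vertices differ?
The clique on vertices [0, 1, 3] has size 3 > 2, so it alone needs 3 colors.

No, G is not 2-colorable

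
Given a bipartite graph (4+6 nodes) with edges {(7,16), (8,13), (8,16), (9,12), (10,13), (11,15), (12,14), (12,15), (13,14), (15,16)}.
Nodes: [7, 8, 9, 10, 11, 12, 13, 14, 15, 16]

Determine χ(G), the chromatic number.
Clique number ω(G) = 2 (lower bound: χ ≥ ω).
The graph is bipartite (no odd cycle), so 2 colors suffice: χ(G) = 2.
A valid 2-coloring: color 1: [11, 12, 13, 16]; color 2: [7, 8, 9, 10, 14, 15].

χ(G) = 2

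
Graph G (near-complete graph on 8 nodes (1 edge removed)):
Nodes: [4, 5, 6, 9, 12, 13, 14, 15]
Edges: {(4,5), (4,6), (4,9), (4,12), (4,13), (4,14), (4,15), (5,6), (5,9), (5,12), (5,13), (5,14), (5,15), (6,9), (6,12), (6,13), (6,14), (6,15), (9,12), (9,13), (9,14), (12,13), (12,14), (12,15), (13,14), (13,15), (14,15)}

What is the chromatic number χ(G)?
χ(G) = 7

Clique number ω(G) = 7 (lower bound: χ ≥ ω).
The clique on [4, 5, 6, 9, 12, 13, 14] has size 7, forcing χ ≥ 7, and the coloring below uses 7 colors, so χ(G) = 7.
A valid 7-coloring: color 1: [6]; color 2: [12]; color 3: [13]; color 4: [5]; color 5: [4]; color 6: [14]; color 7: [9, 15].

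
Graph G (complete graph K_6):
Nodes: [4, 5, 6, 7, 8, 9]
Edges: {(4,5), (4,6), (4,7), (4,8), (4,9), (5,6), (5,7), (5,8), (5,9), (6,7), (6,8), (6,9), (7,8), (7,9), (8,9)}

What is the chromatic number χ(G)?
χ(G) = 6

Clique number ω(G) = 6 (lower bound: χ ≥ ω).
The clique on [4, 5, 6, 7, 8, 9] has size 6, forcing χ ≥ 6, and the coloring below uses 6 colors, so χ(G) = 6.
A valid 6-coloring: color 1: [5]; color 2: [9]; color 3: [6]; color 4: [4]; color 5: [8]; color 6: [7].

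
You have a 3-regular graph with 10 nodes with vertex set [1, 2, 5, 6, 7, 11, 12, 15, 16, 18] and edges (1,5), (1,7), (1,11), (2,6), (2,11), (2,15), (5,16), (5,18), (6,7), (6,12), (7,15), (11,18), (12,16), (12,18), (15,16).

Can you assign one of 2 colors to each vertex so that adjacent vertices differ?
No, G is not 2-colorable

Odd cycle [15, 7, 1, 5, 16] needs 3 colors (χ ≥ 3).
Hence χ(G) ≥ 3 > 2, so no proper 2-coloring exists.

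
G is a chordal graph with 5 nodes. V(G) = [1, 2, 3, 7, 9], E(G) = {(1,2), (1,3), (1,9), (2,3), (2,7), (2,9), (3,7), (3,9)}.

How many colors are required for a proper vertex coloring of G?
Clique number ω(G) = 4 (lower bound: χ ≥ ω).
The clique on [1, 2, 3, 9] has size 4, forcing χ ≥ 4, and the coloring below uses 4 colors, so χ(G) = 4.
A valid 4-coloring: color 1: [2]; color 2: [3]; color 3: [7, 9]; color 4: [1].

χ(G) = 4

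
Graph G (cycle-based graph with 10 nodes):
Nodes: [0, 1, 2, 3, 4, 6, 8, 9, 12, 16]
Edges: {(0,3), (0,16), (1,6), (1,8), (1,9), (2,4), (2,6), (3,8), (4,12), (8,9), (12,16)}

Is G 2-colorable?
The clique on vertices [1, 8, 9] has size 3 > 2, so it alone needs 3 colors.

No, G is not 2-colorable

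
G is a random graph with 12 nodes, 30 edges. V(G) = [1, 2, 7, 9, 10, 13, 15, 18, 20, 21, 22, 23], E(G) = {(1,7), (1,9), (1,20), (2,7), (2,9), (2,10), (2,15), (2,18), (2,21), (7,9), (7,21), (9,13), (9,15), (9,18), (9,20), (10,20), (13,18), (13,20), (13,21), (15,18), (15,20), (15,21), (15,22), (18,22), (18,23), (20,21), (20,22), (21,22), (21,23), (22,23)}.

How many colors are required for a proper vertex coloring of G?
Clique number ω(G) = 4 (lower bound: χ ≥ ω).
The clique on [2, 9, 15, 18] has size 4, forcing χ ≥ 4, and the coloring below uses 4 colors, so χ(G) = 4.
A valid 4-coloring: color 1: [9, 10, 21]; color 2: [7, 18, 20]; color 3: [1, 13, 15, 23]; color 4: [2, 22].

χ(G) = 4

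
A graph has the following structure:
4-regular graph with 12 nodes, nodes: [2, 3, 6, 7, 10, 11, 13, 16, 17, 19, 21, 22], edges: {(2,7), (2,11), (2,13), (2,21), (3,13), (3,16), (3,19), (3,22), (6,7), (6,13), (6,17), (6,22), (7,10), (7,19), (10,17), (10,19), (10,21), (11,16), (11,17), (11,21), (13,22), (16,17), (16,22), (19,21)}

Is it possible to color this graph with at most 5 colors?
Yes, G is 5-colorable

A valid 5-coloring: color 1: [2, 17, 19, 22]; color 2: [3, 6, 10, 11]; color 3: [7, 13, 16, 21].
(χ(G) = 3 ≤ 5.)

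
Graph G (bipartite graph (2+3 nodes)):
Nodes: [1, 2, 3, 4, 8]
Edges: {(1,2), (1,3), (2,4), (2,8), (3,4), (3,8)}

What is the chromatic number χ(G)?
Clique number ω(G) = 2 (lower bound: χ ≥ ω).
The graph is bipartite (no odd cycle), so 2 colors suffice: χ(G) = 2.
A valid 2-coloring: color 1: [2, 3]; color 2: [1, 4, 8].

χ(G) = 2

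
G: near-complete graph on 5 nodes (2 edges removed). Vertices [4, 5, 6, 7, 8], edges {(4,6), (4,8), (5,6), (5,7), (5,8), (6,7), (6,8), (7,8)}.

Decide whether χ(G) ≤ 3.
No, G is not 3-colorable

The clique on vertices [5, 6, 7, 8] has size 4 > 3, so it alone needs 4 colors.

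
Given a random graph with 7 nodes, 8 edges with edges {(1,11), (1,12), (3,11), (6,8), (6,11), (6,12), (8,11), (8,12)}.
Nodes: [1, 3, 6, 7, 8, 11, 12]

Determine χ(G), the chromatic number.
Clique number ω(G) = 3 (lower bound: χ ≥ ω).
The clique on [6, 8, 11] has size 3, forcing χ ≥ 3, and the coloring below uses 3 colors, so χ(G) = 3.
A valid 3-coloring: color 1: [7, 11, 12]; color 2: [1, 3, 8]; color 3: [6].

χ(G) = 3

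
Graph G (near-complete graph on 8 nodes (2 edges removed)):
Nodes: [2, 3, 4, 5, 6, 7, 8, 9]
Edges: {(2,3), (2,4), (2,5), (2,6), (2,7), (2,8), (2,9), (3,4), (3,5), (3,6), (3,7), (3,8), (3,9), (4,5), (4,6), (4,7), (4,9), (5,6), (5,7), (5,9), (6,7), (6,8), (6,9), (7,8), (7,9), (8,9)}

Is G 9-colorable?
A valid 9-coloring: color 1: [7]; color 2: [3]; color 3: [9]; color 4: [2]; color 5: [6]; color 6: [5, 8]; color 7: [4].
(χ(G) = 7 ≤ 9.)

Yes, G is 9-colorable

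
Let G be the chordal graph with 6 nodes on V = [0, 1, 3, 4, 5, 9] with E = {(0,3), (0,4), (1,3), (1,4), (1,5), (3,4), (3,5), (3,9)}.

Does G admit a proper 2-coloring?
No, G is not 2-colorable

The clique on vertices [0, 3, 4] has size 3 > 2, so it alone needs 3 colors.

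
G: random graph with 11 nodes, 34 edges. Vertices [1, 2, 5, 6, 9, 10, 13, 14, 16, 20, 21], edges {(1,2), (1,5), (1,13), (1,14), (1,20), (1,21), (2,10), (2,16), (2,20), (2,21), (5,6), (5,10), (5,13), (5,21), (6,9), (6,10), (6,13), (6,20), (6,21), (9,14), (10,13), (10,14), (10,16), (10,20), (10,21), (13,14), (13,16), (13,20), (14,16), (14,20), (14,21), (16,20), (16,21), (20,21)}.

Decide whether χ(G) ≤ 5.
A valid 5-coloring: color 1: [5, 9, 20]; color 2: [13, 21]; color 3: [1, 10]; color 4: [2, 6, 14]; color 5: [16].
(χ(G) = 5 ≤ 5.)

Yes, G is 5-colorable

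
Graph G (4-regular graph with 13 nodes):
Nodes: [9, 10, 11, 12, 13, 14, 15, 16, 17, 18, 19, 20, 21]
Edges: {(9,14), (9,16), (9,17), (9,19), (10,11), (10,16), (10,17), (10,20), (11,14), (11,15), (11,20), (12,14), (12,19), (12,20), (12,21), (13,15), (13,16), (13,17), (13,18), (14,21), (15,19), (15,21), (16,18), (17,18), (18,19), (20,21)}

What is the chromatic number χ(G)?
Clique number ω(G) = 3 (lower bound: χ ≥ ω).
The clique on [10, 11, 20] has size 3, forcing χ ≥ 3, and the coloring below uses 3 colors, so χ(G) = 3.
A valid 3-coloring: color 1: [10, 13, 19, 21]; color 2: [14, 15, 16, 17, 20]; color 3: [9, 11, 12, 18].

χ(G) = 3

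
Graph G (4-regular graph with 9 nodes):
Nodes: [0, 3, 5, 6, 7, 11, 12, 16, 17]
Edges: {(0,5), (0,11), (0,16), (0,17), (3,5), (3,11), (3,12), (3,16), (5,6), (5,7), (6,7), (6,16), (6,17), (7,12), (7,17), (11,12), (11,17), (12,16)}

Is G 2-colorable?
The clique on vertices [0, 11, 17] has size 3 > 2, so it alone needs 3 colors.

No, G is not 2-colorable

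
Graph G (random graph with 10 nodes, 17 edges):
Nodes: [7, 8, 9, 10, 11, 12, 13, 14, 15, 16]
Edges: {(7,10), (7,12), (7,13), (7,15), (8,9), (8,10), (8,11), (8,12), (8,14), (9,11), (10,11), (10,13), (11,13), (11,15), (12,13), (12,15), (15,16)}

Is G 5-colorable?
A valid 5-coloring: color 1: [8, 13, 15]; color 2: [7, 11, 14, 16]; color 3: [9, 10, 12].
(χ(G) = 3 ≤ 5.)

Yes, G is 5-colorable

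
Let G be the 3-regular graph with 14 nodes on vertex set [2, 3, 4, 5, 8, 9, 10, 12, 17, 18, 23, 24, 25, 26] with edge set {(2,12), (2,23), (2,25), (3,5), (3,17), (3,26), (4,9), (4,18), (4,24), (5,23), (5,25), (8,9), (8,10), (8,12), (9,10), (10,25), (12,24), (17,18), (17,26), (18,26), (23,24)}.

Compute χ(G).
Clique number ω(G) = 3 (lower bound: χ ≥ ω).
The clique on [3, 17, 26] has size 3, forcing χ ≥ 3, and the coloring below uses 3 colors, so χ(G) = 3.
A valid 3-coloring: color 1: [3, 9, 12, 18, 23, 25]; color 2: [2, 5, 10, 17, 24]; color 3: [4, 8, 26].

χ(G) = 3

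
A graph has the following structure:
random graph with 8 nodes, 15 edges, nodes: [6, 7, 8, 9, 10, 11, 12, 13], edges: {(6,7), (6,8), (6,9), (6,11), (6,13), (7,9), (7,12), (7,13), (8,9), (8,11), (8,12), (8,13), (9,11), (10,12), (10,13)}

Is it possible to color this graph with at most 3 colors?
No, G is not 3-colorable

The clique on vertices [6, 8, 9, 11] has size 4 > 3, so it alone needs 4 colors.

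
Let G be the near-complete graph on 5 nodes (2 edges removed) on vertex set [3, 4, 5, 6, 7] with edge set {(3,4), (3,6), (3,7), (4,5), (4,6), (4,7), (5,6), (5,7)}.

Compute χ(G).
χ(G) = 3

Clique number ω(G) = 3 (lower bound: χ ≥ ω).
The clique on [3, 4, 6] has size 3, forcing χ ≥ 3, and the coloring below uses 3 colors, so χ(G) = 3.
A valid 3-coloring: color 1: [4]; color 2: [3, 5]; color 3: [6, 7].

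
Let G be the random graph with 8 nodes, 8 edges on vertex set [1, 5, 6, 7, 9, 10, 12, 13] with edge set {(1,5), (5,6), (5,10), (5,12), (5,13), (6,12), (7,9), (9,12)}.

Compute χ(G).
Clique number ω(G) = 3 (lower bound: χ ≥ ω).
The clique on [5, 6, 12] has size 3, forcing χ ≥ 3, and the coloring below uses 3 colors, so χ(G) = 3.
A valid 3-coloring: color 1: [5, 9]; color 2: [1, 7, 10, 12, 13]; color 3: [6].

χ(G) = 3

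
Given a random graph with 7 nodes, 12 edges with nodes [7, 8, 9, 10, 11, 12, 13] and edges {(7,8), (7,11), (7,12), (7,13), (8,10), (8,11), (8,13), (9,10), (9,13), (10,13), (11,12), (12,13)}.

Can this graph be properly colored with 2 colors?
No, G is not 2-colorable

The clique on vertices [7, 8, 11] has size 3 > 2, so it alone needs 3 colors.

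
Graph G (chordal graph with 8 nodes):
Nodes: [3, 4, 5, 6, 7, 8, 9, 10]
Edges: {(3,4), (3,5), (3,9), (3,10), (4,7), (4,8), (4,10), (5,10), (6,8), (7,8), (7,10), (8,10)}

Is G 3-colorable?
The clique on vertices [4, 7, 8, 10] has size 4 > 3, so it alone needs 4 colors.

No, G is not 3-colorable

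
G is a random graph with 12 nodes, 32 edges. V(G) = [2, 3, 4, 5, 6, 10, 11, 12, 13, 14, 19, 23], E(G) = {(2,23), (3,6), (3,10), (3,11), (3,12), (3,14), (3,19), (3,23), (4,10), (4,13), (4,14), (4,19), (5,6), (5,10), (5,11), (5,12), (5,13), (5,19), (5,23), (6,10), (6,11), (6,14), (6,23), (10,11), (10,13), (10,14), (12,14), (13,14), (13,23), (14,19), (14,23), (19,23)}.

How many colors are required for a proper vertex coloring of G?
χ(G) = 4

Clique number ω(G) = 4 (lower bound: χ ≥ ω).
The clique on [3, 6, 10, 11] has size 4, forcing χ ≥ 4, and the coloring below uses 4 colors, so χ(G) = 4.
A valid 4-coloring: color 1: [2, 11, 14]; color 2: [10, 12, 23]; color 3: [3, 4, 5]; color 4: [6, 13, 19].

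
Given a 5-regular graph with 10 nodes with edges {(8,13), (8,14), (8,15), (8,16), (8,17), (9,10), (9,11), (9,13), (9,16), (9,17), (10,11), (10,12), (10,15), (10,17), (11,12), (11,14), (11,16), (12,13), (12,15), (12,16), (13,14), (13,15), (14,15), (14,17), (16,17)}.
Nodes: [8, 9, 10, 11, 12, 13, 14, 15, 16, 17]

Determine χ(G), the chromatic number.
χ(G) = 4

Clique number ω(G) = 4 (lower bound: χ ≥ ω).
The clique on [8, 13, 14, 15] has size 4, forcing χ ≥ 4, and the coloring below uses 4 colors, so χ(G) = 4.
A valid 4-coloring: color 1: [8, 9, 12]; color 2: [10, 13, 16]; color 3: [11, 15, 17]; color 4: [14].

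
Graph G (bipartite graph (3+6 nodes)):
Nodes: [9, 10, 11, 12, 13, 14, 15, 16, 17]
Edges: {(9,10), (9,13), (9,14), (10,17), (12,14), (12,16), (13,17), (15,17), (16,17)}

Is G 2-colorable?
A valid 2-coloring: color 1: [9, 11, 12, 17]; color 2: [10, 13, 14, 15, 16].
(χ(G) = 2 ≤ 2.)

Yes, G is 2-colorable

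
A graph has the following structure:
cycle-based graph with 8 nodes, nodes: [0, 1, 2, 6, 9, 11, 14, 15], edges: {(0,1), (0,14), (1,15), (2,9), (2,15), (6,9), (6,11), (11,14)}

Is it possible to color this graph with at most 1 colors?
No, G is not 1-colorable

Edge (0,1) forces its endpoints to differ, so 1 color is not enough.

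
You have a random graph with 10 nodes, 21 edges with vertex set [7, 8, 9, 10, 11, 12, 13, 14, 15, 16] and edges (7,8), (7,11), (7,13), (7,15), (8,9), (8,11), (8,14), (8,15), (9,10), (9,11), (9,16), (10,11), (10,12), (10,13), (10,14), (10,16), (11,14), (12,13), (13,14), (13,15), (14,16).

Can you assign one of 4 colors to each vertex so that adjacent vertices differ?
A valid 4-coloring: color 1: [8, 10]; color 2: [11, 13, 16]; color 3: [9, 12, 14, 15]; color 4: [7].
(χ(G) = 4 ≤ 4.)

Yes, G is 4-colorable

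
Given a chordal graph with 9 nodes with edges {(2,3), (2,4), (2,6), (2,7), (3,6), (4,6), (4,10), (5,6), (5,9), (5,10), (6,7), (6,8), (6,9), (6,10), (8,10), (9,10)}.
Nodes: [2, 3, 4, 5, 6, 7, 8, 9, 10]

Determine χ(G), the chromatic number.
χ(G) = 4

Clique number ω(G) = 4 (lower bound: χ ≥ ω).
The clique on [5, 6, 9, 10] has size 4, forcing χ ≥ 4, and the coloring below uses 4 colors, so χ(G) = 4.
A valid 4-coloring: color 1: [6]; color 2: [2, 10]; color 3: [3, 4, 5, 7, 8]; color 4: [9].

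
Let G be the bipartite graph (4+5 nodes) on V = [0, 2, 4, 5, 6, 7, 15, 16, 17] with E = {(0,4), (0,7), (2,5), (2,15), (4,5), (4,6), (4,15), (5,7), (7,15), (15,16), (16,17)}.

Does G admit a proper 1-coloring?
Edge (2,5) forces its endpoints to differ, so 1 color is not enough.

No, G is not 1-colorable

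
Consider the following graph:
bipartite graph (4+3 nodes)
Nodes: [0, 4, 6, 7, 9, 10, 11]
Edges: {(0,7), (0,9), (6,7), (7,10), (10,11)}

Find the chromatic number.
χ(G) = 2

Clique number ω(G) = 2 (lower bound: χ ≥ ω).
The graph is bipartite (no odd cycle), so 2 colors suffice: χ(G) = 2.
A valid 2-coloring: color 1: [4, 7, 9, 11]; color 2: [0, 6, 10].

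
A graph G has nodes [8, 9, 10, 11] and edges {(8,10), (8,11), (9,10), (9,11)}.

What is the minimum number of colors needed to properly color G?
χ(G) = 2

Clique number ω(G) = 2 (lower bound: χ ≥ ω).
The graph is bipartite (no odd cycle), so 2 colors suffice: χ(G) = 2.
A valid 2-coloring: color 1: [8, 9]; color 2: [10, 11].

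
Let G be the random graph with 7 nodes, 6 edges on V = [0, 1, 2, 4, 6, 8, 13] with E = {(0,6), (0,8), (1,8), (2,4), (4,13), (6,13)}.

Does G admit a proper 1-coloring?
No, G is not 1-colorable

Edge (0,8) forces its endpoints to differ, so 1 color is not enough.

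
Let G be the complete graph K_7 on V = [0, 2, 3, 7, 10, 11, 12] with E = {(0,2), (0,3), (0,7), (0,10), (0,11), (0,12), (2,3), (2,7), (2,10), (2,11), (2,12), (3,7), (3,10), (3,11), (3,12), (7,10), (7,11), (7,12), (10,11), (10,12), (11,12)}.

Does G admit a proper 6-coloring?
No, G is not 6-colorable

The clique on vertices [0, 2, 3, 7, 10, 11, 12] has size 7 > 6, so it alone needs 7 colors.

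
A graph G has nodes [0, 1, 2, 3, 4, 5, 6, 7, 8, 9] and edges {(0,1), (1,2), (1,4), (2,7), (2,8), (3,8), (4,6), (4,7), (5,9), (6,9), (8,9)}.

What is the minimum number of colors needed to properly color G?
χ(G) = 2

Clique number ω(G) = 2 (lower bound: χ ≥ ω).
The graph is bipartite (no odd cycle), so 2 colors suffice: χ(G) = 2.
A valid 2-coloring: color 1: [1, 5, 6, 7, 8]; color 2: [0, 2, 3, 4, 9].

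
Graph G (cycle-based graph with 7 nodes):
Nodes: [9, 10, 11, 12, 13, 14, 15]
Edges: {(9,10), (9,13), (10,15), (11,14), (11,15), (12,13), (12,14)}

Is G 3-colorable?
A valid 3-coloring: color 1: [9, 14, 15]; color 2: [10, 11, 12]; color 3: [13].
(χ(G) = 3 ≤ 3.)

Yes, G is 3-colorable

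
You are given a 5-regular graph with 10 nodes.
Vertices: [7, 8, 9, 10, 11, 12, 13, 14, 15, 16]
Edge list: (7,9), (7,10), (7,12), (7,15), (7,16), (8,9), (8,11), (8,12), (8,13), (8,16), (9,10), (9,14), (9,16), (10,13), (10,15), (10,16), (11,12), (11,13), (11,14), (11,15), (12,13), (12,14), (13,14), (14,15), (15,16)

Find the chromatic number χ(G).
Clique number ω(G) = 4 (lower bound: χ ≥ ω).
The clique on [7, 9, 10, 16] has size 4, forcing χ ≥ 4, and the coloring below uses 4 colors, so χ(G) = 4.
A valid 4-coloring: color 1: [8, 10, 14]; color 2: [9, 12, 15]; color 3: [7, 11]; color 4: [13, 16].

χ(G) = 4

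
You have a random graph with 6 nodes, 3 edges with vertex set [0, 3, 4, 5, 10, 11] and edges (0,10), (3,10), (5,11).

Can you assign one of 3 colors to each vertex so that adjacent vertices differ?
Yes, G is 3-colorable

A valid 3-coloring: color 1: [4, 10, 11]; color 2: [0, 3, 5].
(χ(G) = 2 ≤ 3.)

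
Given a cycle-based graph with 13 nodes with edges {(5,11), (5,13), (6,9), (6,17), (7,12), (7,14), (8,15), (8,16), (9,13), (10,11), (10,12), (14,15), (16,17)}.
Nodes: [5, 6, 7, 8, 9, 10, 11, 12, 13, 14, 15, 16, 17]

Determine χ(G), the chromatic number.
Clique number ω(G) = 2 (lower bound: χ ≥ ω).
Odd cycle [12, 10, 11, 5, 13, 9, 6, 17, 16, 8, 15, 14, 7] needs 3 colors (χ ≥ 3).
The coloring below uses 3 colors, so χ(G) = 3.
A valid 3-coloring: color 1: [6, 11, 12, 13, 14, 16]; color 2: [5, 7, 8, 9, 10, 17]; color 3: [15].

χ(G) = 3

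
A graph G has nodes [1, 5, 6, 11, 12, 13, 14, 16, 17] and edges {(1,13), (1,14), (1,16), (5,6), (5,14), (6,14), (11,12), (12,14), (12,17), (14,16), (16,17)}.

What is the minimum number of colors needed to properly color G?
Clique number ω(G) = 3 (lower bound: χ ≥ ω).
The clique on [1, 14, 16] has size 3, forcing χ ≥ 3, and the coloring below uses 3 colors, so χ(G) = 3.
A valid 3-coloring: color 1: [11, 13, 14, 17]; color 2: [1, 6, 12]; color 3: [5, 16].

χ(G) = 3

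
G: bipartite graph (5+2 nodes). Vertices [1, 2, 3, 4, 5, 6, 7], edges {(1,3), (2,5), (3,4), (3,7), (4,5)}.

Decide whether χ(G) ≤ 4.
A valid 4-coloring: color 1: [3, 5, 6]; color 2: [1, 2, 4, 7].
(χ(G) = 2 ≤ 4.)

Yes, G is 4-colorable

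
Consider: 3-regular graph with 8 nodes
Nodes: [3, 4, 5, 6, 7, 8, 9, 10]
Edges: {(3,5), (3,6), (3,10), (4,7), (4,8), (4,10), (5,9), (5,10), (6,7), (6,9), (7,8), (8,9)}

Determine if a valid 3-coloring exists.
Yes, G is 3-colorable

A valid 3-coloring: color 1: [7, 9, 10]; color 2: [3, 8]; color 3: [4, 5, 6].
(χ(G) = 3 ≤ 3.)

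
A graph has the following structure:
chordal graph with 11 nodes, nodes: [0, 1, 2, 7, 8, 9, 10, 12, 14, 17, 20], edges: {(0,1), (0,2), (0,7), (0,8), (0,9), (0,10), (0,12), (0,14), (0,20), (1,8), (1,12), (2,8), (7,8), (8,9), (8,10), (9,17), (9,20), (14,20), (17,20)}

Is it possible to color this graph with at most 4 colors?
A valid 4-coloring: color 1: [0, 17]; color 2: [8, 12, 20]; color 3: [1, 2, 7, 9, 10, 14].
(χ(G) = 3 ≤ 4.)

Yes, G is 4-colorable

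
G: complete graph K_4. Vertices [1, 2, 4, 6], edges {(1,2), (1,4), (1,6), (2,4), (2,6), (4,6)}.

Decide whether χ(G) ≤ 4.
A valid 4-coloring: color 1: [4]; color 2: [1]; color 3: [6]; color 4: [2].
(χ(G) = 4 ≤ 4.)

Yes, G is 4-colorable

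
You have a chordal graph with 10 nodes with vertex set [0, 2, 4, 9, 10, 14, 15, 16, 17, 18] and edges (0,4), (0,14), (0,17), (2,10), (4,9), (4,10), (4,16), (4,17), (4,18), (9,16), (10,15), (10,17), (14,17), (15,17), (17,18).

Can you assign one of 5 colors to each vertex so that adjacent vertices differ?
Yes, G is 5-colorable

A valid 5-coloring: color 1: [2, 9, 17]; color 2: [4, 14, 15]; color 3: [0, 10, 16, 18].
(χ(G) = 3 ≤ 5.)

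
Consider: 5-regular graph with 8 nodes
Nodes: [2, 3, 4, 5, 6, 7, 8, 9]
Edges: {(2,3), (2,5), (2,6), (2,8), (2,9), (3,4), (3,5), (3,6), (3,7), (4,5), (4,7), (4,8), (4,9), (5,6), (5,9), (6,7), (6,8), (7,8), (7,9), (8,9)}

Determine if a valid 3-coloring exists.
No, G is not 3-colorable

The clique on vertices [2, 3, 5, 6] has size 4 > 3, so it alone needs 4 colors.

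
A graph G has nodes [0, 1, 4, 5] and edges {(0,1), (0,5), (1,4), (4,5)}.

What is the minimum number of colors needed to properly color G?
Clique number ω(G) = 2 (lower bound: χ ≥ ω).
The graph is bipartite (no odd cycle), so 2 colors suffice: χ(G) = 2.
A valid 2-coloring: color 1: [1, 5]; color 2: [0, 4].

χ(G) = 2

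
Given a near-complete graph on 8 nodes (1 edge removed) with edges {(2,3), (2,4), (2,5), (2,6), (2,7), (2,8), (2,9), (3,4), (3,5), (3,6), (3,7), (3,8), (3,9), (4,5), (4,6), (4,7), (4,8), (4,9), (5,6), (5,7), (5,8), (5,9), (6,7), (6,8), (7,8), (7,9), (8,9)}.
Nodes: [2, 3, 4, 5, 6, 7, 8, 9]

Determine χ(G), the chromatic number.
Clique number ω(G) = 7 (lower bound: χ ≥ ω).
The clique on [2, 3, 4, 5, 7, 8, 9] has size 7, forcing χ ≥ 7, and the coloring below uses 7 colors, so χ(G) = 7.
A valid 7-coloring: color 1: [8]; color 2: [2]; color 3: [4]; color 4: [7]; color 5: [3]; color 6: [5]; color 7: [6, 9].

χ(G) = 7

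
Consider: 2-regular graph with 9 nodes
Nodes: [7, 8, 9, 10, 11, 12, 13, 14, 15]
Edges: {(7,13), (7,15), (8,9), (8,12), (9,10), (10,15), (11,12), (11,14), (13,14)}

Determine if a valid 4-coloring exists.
A valid 4-coloring: color 1: [9, 12, 13, 15]; color 2: [7, 8, 10, 11]; color 3: [14].
(χ(G) = 3 ≤ 4.)

Yes, G is 4-colorable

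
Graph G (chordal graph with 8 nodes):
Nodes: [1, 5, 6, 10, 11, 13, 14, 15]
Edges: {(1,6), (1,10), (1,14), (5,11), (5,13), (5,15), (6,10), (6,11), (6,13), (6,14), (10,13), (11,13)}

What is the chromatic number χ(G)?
Clique number ω(G) = 3 (lower bound: χ ≥ ω).
The clique on [5, 11, 13] has size 3, forcing χ ≥ 3, and the coloring below uses 3 colors, so χ(G) = 3.
A valid 3-coloring: color 1: [5, 6]; color 2: [1, 13, 15]; color 3: [10, 11, 14].

χ(G) = 3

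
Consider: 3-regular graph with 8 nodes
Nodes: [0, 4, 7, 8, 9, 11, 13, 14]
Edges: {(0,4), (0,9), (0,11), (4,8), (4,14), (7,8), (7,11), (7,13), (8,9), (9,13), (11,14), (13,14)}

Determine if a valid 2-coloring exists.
No, G is not 2-colorable

Odd cycle [4, 8, 7, 13, 14] needs 3 colors (χ ≥ 3).
Hence χ(G) ≥ 3 > 2, so no proper 2-coloring exists.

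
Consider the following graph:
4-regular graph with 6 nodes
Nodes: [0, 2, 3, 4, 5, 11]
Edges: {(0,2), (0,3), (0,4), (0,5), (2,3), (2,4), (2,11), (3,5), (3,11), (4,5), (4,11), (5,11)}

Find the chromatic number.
χ(G) = 3

Clique number ω(G) = 3 (lower bound: χ ≥ ω).
The clique on [0, 2, 3] has size 3, forcing χ ≥ 3, and the coloring below uses 3 colors, so χ(G) = 3.
A valid 3-coloring: color 1: [2, 5]; color 2: [0, 11]; color 3: [3, 4].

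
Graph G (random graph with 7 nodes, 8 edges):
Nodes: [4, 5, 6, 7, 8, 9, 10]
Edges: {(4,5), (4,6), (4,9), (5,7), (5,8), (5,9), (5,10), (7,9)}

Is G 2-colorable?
The clique on vertices [4, 5, 9] has size 3 > 2, so it alone needs 3 colors.

No, G is not 2-colorable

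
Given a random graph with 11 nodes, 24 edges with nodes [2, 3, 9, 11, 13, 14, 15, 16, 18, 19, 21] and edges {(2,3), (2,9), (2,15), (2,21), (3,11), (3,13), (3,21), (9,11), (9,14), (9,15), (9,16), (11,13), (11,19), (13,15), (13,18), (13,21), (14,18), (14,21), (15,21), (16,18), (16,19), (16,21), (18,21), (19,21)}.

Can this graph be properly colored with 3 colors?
Suppose a proper 3-coloring c exists. The clique [2, 3, 21] takes 3 distinct colors; by symmetry let c(2) = 1, c(3) = 2, c(21) = 3.
- Vertex 13: neighbors [3, 21] already have colors [2, 3] ⇒ c(13) = 1.
- Vertex 11: neighbors [13, 3] already have colors [1, 2] ⇒ c(11) = 3.
- Vertex 9: neighbors [2, 11] already have colors [1, 3] ⇒ c(9) = 2.
- Vertex 15: neighbors [2, 9, 21] already have colors [1, 2, 3] — all 3 colors blocked. Contradiction.
The forced assignments end in a contradiction, so G has no proper 3-coloring (χ ≥ 4).

No, G is not 3-colorable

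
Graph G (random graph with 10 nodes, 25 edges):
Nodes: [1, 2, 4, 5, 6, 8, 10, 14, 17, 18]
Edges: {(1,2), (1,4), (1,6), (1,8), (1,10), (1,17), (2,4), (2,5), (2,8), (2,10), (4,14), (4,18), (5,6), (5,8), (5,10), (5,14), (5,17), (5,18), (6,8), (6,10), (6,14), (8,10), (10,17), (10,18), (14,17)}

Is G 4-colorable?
A valid 4-coloring: color 1: [4, 10]; color 2: [1, 5]; color 3: [2, 6, 17, 18]; color 4: [8, 14].
(χ(G) = 4 ≤ 4.)

Yes, G is 4-colorable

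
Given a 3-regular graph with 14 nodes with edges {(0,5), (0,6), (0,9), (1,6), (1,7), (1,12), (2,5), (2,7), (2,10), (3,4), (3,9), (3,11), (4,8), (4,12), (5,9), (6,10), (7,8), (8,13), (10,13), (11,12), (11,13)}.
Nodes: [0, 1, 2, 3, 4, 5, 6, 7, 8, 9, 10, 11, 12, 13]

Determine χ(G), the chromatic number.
Clique number ω(G) = 3 (lower bound: χ ≥ ω).
The clique on [0, 5, 9] has size 3, forcing χ ≥ 3, and the coloring below uses 3 colors, so χ(G) = 3.
A valid 3-coloring: color 1: [1, 8, 9, 10, 11]; color 2: [0, 2, 3, 12, 13]; color 3: [4, 5, 6, 7].

χ(G) = 3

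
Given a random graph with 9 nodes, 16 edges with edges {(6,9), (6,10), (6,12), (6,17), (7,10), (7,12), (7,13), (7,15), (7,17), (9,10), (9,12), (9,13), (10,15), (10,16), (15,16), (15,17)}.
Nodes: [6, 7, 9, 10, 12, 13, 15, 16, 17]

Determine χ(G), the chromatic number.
Clique number ω(G) = 3 (lower bound: χ ≥ ω).
The clique on [10, 15, 16] has size 3, forcing χ ≥ 3, and the coloring below uses 3 colors, so χ(G) = 3.
A valid 3-coloring: color 1: [7, 9, 16]; color 2: [10, 12, 13, 17]; color 3: [6, 15].

χ(G) = 3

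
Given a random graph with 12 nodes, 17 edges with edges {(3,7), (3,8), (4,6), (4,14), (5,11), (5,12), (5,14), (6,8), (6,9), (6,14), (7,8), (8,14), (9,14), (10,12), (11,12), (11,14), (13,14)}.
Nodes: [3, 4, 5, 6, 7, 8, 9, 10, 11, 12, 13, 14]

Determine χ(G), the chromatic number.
χ(G) = 3

Clique number ω(G) = 3 (lower bound: χ ≥ ω).
The clique on [3, 7, 8] has size 3, forcing χ ≥ 3, and the coloring below uses 3 colors, so χ(G) = 3.
A valid 3-coloring: color 1: [3, 12, 14]; color 2: [4, 8, 9, 10, 11, 13]; color 3: [5, 6, 7].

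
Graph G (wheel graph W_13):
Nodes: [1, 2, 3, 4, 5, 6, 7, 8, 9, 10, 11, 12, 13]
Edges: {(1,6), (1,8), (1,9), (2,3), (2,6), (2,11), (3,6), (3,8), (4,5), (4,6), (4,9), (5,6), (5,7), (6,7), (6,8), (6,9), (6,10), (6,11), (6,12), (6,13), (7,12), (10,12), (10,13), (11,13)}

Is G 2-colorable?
The clique on vertices [1, 6, 8] has size 3 > 2, so it alone needs 3 colors.

No, G is not 2-colorable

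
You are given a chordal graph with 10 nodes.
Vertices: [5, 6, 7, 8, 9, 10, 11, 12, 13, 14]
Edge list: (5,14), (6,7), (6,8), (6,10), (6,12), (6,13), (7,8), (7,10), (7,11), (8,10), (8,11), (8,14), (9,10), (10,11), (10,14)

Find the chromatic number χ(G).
Clique number ω(G) = 4 (lower bound: χ ≥ ω).
The clique on [7, 8, 10, 11] has size 4, forcing χ ≥ 4, and the coloring below uses 4 colors, so χ(G) = 4.
A valid 4-coloring: color 1: [5, 10, 12, 13]; color 2: [8, 9]; color 3: [6, 11, 14]; color 4: [7].

χ(G) = 4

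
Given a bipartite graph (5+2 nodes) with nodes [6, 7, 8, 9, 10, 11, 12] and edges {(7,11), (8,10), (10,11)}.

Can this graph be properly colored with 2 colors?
A valid 2-coloring: color 1: [6, 8, 9, 11, 12]; color 2: [7, 10].
(χ(G) = 2 ≤ 2.)

Yes, G is 2-colorable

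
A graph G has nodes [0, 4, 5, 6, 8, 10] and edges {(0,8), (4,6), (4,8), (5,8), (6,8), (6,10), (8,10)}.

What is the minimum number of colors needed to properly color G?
Clique number ω(G) = 3 (lower bound: χ ≥ ω).
The clique on [6, 8, 10] has size 3, forcing χ ≥ 3, and the coloring below uses 3 colors, so χ(G) = 3.
A valid 3-coloring: color 1: [8]; color 2: [0, 5, 6]; color 3: [4, 10].

χ(G) = 3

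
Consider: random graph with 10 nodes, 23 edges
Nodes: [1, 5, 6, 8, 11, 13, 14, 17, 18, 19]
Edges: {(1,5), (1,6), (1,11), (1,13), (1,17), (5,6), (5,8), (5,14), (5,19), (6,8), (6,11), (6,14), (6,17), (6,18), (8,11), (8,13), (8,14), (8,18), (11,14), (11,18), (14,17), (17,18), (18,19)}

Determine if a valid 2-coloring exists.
No, G is not 2-colorable

The clique on vertices [6, 8, 11, 18] has size 4 > 2, so it alone needs 4 colors.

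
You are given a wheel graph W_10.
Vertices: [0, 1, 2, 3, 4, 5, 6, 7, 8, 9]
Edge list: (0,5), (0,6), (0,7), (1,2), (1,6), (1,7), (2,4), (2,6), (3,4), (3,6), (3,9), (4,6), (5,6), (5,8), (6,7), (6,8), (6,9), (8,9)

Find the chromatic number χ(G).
χ(G) = 4

Clique number ω(G) = 3 (lower bound: χ ≥ ω).
Odd cycle [5, 0, 7, 1, 2, 4, 3, 9, 8] needs 3 colors (χ ≥ 3).
Vertex 6 is adjacent to every vertex of [0, 1, 2, 3, 4, 5, 7, 8, 9], which already need 3 colors among themselves, so 6 needs a new color (χ ≥ 4).
The coloring below uses 4 colors, so χ(G) = 4.
A valid 4-coloring: color 1: [6]; color 2: [2, 5, 7, 9]; color 3: [0, 1, 4, 8]; color 4: [3].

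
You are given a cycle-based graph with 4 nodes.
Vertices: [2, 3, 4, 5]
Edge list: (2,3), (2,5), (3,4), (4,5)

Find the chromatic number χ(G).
χ(G) = 2

Clique number ω(G) = 2 (lower bound: χ ≥ ω).
The graph is bipartite (no odd cycle), so 2 colors suffice: χ(G) = 2.
A valid 2-coloring: color 1: [2, 4]; color 2: [3, 5].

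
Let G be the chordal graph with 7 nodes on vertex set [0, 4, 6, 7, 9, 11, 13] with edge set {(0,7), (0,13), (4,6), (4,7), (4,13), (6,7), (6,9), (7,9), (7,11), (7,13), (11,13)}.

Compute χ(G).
χ(G) = 3

Clique number ω(G) = 3 (lower bound: χ ≥ ω).
The clique on [6, 7, 9] has size 3, forcing χ ≥ 3, and the coloring below uses 3 colors, so χ(G) = 3.
A valid 3-coloring: color 1: [7]; color 2: [6, 13]; color 3: [0, 4, 9, 11].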